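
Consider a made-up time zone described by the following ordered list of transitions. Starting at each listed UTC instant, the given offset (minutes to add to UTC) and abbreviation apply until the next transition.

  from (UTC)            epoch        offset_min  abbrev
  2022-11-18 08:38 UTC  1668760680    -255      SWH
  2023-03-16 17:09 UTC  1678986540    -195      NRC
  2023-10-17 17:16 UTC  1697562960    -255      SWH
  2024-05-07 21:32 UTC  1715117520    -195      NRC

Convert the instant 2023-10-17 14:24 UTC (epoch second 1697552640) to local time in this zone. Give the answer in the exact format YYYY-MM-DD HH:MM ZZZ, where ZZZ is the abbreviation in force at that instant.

2023-10-17 11:09 NRC

Query: 2023-10-17 14:24 UTC
Rule 2/4 (NRC, -03:15): 2023-03-16 17:09 UTC ≤ query < 2023-10-17 17:16 UTC
14·60 + 24 - 195 = 669 min
669 = 0·1440 + 669; 669 = 11·60 + 9 → 11:09, same day
→ 2023-10-17 11:09 NRC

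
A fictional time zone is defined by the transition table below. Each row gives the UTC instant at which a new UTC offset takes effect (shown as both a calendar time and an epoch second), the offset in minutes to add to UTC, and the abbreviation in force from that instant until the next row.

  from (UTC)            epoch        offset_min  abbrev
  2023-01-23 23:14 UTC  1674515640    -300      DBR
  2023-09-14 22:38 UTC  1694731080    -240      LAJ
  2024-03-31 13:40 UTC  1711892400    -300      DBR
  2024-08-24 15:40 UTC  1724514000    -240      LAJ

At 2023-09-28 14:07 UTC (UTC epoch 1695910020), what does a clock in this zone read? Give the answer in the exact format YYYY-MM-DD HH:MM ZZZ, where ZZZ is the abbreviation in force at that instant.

Query: 2023-09-28 14:07 UTC
Rule 2/4 (LAJ, -04:00): 2023-09-14 22:38 UTC ≤ query < 2024-03-31 13:40 UTC
14·60 + 7 - 240 = 607 min
607 = 0·1440 + 607; 607 = 10·60 + 7 → 10:07, same day
→ 2023-09-28 10:07 LAJ

2023-09-28 10:07 LAJ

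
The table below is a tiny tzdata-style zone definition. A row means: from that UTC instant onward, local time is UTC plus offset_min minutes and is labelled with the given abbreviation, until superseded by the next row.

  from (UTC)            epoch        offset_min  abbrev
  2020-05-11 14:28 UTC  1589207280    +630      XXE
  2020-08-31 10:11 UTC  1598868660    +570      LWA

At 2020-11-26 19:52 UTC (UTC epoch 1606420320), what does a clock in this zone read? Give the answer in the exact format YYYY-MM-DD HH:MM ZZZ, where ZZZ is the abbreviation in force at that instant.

2020-11-27 05:22 LWA

Query: 2020-11-26 19:52 UTC
Rule 2/2 (LWA, +09:30): 2020-08-31 10:11 UTC ≤ query < +∞
19·60 + 52 + 570 = 1762 min
1762 = 1·1440 + 322; 322 = 5·60 + 22 → 05:22, 2020-11-26 + 1 day = 2020-11-27
→ 2020-11-27 05:22 LWA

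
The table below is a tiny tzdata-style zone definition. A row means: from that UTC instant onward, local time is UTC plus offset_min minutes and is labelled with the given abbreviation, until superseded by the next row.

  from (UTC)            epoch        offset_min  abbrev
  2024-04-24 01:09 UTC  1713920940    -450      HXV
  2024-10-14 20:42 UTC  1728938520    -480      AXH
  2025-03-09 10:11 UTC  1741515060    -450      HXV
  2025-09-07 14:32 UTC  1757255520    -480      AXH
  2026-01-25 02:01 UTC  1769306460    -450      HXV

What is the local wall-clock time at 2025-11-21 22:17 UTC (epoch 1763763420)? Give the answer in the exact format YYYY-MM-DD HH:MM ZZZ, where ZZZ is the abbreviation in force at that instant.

2025-11-21 14:17 AXH

Query: 2025-11-21 22:17 UTC
Rule 4/5 (AXH, -08:00): 2025-09-07 14:32 UTC ≤ query < 2026-01-25 02:01 UTC
22·60 + 17 - 480 = 857 min
857 = 0·1440 + 857; 857 = 14·60 + 17 → 14:17, same day
→ 2025-11-21 14:17 AXH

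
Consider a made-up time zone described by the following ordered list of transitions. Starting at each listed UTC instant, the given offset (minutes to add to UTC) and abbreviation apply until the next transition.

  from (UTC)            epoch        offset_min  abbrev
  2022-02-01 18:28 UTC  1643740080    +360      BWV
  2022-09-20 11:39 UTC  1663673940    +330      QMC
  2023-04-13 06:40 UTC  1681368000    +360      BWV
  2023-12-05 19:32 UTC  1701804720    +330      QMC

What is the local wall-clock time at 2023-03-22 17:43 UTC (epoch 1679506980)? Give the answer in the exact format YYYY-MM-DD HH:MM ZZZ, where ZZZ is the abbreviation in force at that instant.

Query: 2023-03-22 17:43 UTC
Rule 2/4 (QMC, +05:30): 2022-09-20 11:39 UTC ≤ query < 2023-04-13 06:40 UTC
17·60 + 43 + 330 = 1393 min
1393 = 0·1440 + 1393; 1393 = 23·60 + 13 → 23:13, same day
→ 2023-03-22 23:13 QMC

2023-03-22 23:13 QMC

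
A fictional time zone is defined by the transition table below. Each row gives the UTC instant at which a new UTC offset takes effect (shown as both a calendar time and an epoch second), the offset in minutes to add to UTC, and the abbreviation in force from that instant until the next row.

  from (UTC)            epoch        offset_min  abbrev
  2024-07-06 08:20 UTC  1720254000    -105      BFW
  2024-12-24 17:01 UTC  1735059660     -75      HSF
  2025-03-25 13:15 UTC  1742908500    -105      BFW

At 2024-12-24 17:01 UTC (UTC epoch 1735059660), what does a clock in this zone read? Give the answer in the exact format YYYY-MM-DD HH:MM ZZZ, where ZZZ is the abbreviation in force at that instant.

Query: 2024-12-24 17:01 UTC
Rule 2/3 (HSF, -01:15): 2024-12-24 17:01 UTC ≤ query < 2025-03-25 13:15 UTC
17·60 + 1 - 75 = 946 min
946 = 0·1440 + 946; 946 = 15·60 + 46 → 15:46, same day
→ 2024-12-24 15:46 HSF

2024-12-24 15:46 HSF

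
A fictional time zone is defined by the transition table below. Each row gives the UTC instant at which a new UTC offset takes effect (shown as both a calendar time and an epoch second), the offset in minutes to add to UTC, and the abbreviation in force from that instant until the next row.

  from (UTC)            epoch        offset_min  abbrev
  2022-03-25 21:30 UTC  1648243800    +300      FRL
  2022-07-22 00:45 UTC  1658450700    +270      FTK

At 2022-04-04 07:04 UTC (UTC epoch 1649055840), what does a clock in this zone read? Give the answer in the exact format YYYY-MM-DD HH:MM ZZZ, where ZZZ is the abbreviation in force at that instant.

2022-04-04 12:04 FRL

Query: 2022-04-04 07:04 UTC
Rule 1/2 (FRL, +05:00): 2022-03-25 21:30 UTC ≤ query < 2022-07-22 00:45 UTC
7·60 + 4 + 300 = 724 min
724 = 0·1440 + 724; 724 = 12·60 + 4 → 12:04, same day
→ 2022-04-04 12:04 FRL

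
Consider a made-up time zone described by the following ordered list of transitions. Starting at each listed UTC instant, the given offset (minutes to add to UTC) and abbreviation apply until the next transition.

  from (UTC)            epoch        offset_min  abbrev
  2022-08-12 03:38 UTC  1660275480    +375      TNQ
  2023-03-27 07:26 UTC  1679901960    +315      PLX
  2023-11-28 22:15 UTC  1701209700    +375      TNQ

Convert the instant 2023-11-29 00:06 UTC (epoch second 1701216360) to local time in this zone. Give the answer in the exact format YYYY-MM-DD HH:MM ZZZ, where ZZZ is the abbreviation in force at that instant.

Query: 2023-11-29 00:06 UTC
Rule 3/3 (TNQ, +06:15): 2023-11-28 22:15 UTC ≤ query < +∞
0·60 + 6 + 375 = 381 min
381 = 0·1440 + 381; 381 = 6·60 + 21 → 06:21, same day
→ 2023-11-29 06:21 TNQ

2023-11-29 06:21 TNQ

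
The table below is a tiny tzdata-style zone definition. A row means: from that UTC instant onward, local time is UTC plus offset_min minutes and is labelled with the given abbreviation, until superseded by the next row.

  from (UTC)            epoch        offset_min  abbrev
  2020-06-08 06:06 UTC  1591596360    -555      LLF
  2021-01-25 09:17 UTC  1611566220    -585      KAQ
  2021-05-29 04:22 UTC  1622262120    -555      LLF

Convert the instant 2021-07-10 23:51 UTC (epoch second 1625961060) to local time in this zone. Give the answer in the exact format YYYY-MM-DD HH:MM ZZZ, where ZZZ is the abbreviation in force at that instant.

Query: 2021-07-10 23:51 UTC
Rule 3/3 (LLF, -09:15): 2021-05-29 04:22 UTC ≤ query < +∞
23·60 + 51 - 555 = 876 min
876 = 0·1440 + 876; 876 = 14·60 + 36 → 14:36, same day
→ 2021-07-10 14:36 LLF

2021-07-10 14:36 LLF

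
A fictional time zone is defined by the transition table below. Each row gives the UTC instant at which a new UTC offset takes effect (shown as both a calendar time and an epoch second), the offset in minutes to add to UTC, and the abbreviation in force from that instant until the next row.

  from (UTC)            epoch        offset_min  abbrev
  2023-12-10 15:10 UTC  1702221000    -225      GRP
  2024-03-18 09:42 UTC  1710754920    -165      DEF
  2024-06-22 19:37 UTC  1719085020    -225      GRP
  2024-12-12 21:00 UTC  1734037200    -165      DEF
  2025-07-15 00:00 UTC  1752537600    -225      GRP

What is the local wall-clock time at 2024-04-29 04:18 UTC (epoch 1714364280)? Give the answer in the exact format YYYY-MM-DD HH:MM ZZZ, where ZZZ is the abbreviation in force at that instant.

2024-04-29 01:33 DEF

Query: 2024-04-29 04:18 UTC
Rule 2/5 (DEF, -02:45): 2024-03-18 09:42 UTC ≤ query < 2024-06-22 19:37 UTC
4·60 + 18 - 165 = 93 min
93 = 0·1440 + 93; 93 = 1·60 + 33 → 01:33, same day
→ 2024-04-29 01:33 DEF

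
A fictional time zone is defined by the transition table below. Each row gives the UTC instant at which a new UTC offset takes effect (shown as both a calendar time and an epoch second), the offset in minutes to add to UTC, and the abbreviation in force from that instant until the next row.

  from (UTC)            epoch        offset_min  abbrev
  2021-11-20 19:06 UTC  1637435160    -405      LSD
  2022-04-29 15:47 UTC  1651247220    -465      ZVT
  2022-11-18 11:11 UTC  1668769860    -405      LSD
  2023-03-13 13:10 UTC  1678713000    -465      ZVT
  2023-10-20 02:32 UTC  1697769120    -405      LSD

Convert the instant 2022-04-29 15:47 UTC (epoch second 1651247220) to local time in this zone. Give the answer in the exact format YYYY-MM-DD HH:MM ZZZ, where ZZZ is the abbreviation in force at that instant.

Query: 2022-04-29 15:47 UTC
Rule 2/5 (ZVT, -07:45): 2022-04-29 15:47 UTC ≤ query < 2022-11-18 11:11 UTC
15·60 + 47 - 465 = 482 min
482 = 0·1440 + 482; 482 = 8·60 + 2 → 08:02, same day
→ 2022-04-29 08:02 ZVT

2022-04-29 08:02 ZVT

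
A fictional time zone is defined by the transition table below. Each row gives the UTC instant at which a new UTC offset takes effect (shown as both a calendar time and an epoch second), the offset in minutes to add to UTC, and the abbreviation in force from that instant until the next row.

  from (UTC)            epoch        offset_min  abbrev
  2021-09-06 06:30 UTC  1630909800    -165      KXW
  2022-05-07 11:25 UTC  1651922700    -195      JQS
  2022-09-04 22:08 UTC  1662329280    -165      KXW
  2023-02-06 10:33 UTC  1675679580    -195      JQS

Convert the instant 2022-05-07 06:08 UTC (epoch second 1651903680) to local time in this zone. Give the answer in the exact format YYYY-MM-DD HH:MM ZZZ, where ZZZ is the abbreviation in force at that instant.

2022-05-07 03:23 KXW

Query: 2022-05-07 06:08 UTC
Rule 1/4 (KXW, -02:45): 2021-09-06 06:30 UTC ≤ query < 2022-05-07 11:25 UTC
6·60 + 8 - 165 = 203 min
203 = 0·1440 + 203; 203 = 3·60 + 23 → 03:23, same day
→ 2022-05-07 03:23 KXW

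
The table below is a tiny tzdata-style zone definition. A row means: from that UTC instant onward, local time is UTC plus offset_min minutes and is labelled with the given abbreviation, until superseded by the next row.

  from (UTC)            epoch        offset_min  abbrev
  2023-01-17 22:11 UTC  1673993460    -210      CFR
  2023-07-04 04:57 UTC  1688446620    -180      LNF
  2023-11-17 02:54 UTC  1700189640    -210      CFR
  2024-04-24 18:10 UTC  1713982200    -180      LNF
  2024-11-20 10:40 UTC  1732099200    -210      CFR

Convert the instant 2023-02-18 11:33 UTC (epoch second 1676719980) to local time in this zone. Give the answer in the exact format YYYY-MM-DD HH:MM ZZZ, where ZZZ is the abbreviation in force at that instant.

2023-02-18 08:03 CFR

Query: 2023-02-18 11:33 UTC
Rule 1/5 (CFR, -03:30): 2023-01-17 22:11 UTC ≤ query < 2023-07-04 04:57 UTC
11·60 + 33 - 210 = 483 min
483 = 0·1440 + 483; 483 = 8·60 + 3 → 08:03, same day
→ 2023-02-18 08:03 CFR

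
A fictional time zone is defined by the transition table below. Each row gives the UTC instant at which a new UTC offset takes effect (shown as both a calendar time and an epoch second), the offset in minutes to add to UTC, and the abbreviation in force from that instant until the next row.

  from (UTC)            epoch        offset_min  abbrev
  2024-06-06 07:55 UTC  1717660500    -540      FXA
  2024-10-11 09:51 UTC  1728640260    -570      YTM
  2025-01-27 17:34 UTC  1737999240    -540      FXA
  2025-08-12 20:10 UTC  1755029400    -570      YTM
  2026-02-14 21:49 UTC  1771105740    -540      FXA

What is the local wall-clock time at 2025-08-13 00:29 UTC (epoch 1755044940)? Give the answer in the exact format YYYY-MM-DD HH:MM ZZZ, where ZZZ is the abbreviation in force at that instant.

2025-08-12 14:59 YTM

Query: 2025-08-13 00:29 UTC
Rule 4/5 (YTM, -09:30): 2025-08-12 20:10 UTC ≤ query < 2026-02-14 21:49 UTC
0·60 + 29 - 570 = -541 min
-541 = -1·1440 + 899; 899 = 14·60 + 59 → 14:59, 2025-08-13 - 1 day = 2025-08-12
→ 2025-08-12 14:59 YTM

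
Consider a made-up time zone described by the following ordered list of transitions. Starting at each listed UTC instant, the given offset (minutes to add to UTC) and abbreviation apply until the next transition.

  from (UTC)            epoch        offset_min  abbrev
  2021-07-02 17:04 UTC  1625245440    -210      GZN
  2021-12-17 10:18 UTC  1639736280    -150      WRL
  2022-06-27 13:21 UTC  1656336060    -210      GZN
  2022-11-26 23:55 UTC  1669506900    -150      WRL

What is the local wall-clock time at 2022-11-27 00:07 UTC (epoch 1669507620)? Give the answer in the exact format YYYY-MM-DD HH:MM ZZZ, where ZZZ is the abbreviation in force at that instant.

Query: 2022-11-27 00:07 UTC
Rule 4/4 (WRL, -02:30): 2022-11-26 23:55 UTC ≤ query < +∞
0·60 + 7 - 150 = -143 min
-143 = -1·1440 + 1297; 1297 = 21·60 + 37 → 21:37, 2022-11-27 - 1 day = 2022-11-26
→ 2022-11-26 21:37 WRL

2022-11-26 21:37 WRL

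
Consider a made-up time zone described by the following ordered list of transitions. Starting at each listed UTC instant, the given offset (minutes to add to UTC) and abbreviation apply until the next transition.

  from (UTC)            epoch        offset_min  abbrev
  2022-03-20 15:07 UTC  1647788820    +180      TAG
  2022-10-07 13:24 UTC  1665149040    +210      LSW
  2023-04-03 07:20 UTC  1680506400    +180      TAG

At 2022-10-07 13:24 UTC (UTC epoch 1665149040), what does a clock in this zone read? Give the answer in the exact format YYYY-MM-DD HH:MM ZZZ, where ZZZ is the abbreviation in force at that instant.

Query: 2022-10-07 13:24 UTC
Rule 2/3 (LSW, +03:30): 2022-10-07 13:24 UTC ≤ query < 2023-04-03 07:20 UTC
13·60 + 24 + 210 = 1014 min
1014 = 0·1440 + 1014; 1014 = 16·60 + 54 → 16:54, same day
→ 2022-10-07 16:54 LSW

2022-10-07 16:54 LSW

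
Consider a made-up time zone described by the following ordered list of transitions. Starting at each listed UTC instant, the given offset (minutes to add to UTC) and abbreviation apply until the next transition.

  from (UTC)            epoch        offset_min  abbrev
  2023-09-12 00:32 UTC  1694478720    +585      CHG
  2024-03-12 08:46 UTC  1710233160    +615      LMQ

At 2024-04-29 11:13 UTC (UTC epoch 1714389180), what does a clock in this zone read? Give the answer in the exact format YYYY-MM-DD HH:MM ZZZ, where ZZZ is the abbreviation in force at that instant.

2024-04-29 21:28 LMQ

Query: 2024-04-29 11:13 UTC
Rule 2/2 (LMQ, +10:15): 2024-03-12 08:46 UTC ≤ query < +∞
11·60 + 13 + 615 = 1288 min
1288 = 0·1440 + 1288; 1288 = 21·60 + 28 → 21:28, same day
→ 2024-04-29 21:28 LMQ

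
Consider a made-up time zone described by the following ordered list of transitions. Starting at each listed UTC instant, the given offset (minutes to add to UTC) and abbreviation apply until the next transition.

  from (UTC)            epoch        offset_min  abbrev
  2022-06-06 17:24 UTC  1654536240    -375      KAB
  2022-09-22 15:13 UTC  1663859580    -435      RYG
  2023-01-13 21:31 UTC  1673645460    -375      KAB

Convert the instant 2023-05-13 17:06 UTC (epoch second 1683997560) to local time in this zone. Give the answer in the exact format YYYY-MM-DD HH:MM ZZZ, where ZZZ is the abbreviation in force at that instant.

2023-05-13 10:51 KAB

Query: 2023-05-13 17:06 UTC
Rule 3/3 (KAB, -06:15): 2023-01-13 21:31 UTC ≤ query < +∞
17·60 + 6 - 375 = 651 min
651 = 0·1440 + 651; 651 = 10·60 + 51 → 10:51, same day
→ 2023-05-13 10:51 KAB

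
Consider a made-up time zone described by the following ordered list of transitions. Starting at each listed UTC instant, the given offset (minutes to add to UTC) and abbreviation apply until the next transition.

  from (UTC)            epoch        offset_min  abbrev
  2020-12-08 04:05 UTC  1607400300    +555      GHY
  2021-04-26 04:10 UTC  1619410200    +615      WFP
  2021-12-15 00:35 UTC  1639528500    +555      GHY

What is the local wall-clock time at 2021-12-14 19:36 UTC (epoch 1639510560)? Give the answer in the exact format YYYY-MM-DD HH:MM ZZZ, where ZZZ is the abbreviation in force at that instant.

2021-12-15 05:51 WFP

Query: 2021-12-14 19:36 UTC
Rule 2/3 (WFP, +10:15): 2021-04-26 04:10 UTC ≤ query < 2021-12-15 00:35 UTC
19·60 + 36 + 615 = 1791 min
1791 = 1·1440 + 351; 351 = 5·60 + 51 → 05:51, 2021-12-14 + 1 day = 2021-12-15
→ 2021-12-15 05:51 WFP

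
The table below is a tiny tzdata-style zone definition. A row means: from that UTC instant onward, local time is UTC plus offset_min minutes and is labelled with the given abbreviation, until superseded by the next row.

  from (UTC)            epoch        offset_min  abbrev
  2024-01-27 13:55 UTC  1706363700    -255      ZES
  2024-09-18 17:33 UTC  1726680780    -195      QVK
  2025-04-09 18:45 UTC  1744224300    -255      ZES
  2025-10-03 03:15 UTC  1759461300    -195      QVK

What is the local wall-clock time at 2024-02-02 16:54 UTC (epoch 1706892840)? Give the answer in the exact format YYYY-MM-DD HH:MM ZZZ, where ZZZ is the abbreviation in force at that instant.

Query: 2024-02-02 16:54 UTC
Rule 1/4 (ZES, -04:15): 2024-01-27 13:55 UTC ≤ query < 2024-09-18 17:33 UTC
16·60 + 54 - 255 = 759 min
759 = 0·1440 + 759; 759 = 12·60 + 39 → 12:39, same day
→ 2024-02-02 12:39 ZES

2024-02-02 12:39 ZES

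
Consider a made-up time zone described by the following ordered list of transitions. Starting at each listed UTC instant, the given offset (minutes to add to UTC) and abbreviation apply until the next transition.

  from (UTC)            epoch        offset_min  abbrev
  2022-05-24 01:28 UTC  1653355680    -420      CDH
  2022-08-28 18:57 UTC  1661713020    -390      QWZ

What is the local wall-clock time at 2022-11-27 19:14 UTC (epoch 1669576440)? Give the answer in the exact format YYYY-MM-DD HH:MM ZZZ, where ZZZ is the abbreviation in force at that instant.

2022-11-27 12:44 QWZ

Query: 2022-11-27 19:14 UTC
Rule 2/2 (QWZ, -06:30): 2022-08-28 18:57 UTC ≤ query < +∞
19·60 + 14 - 390 = 764 min
764 = 0·1440 + 764; 764 = 12·60 + 44 → 12:44, same day
→ 2022-11-27 12:44 QWZ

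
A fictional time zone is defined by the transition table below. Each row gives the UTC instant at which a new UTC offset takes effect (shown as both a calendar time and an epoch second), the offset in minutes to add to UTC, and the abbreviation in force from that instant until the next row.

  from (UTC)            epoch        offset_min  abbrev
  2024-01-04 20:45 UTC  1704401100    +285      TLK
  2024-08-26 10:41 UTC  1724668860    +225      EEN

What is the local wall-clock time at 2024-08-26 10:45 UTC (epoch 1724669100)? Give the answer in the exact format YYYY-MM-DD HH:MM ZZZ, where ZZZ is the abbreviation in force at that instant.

Query: 2024-08-26 10:45 UTC
Rule 2/2 (EEN, +03:45): 2024-08-26 10:41 UTC ≤ query < +∞
10·60 + 45 + 225 = 870 min
870 = 0·1440 + 870; 870 = 14·60 + 30 → 14:30, same day
→ 2024-08-26 14:30 EEN

2024-08-26 14:30 EEN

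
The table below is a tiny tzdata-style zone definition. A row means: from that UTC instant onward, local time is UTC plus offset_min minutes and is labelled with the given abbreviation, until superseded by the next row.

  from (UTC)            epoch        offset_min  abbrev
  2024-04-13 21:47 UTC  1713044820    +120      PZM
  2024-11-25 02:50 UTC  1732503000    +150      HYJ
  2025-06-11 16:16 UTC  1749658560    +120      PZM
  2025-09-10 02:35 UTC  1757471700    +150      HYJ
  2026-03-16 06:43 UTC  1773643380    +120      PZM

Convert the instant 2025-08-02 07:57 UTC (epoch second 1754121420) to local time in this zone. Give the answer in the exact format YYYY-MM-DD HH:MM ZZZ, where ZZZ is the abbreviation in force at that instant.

Query: 2025-08-02 07:57 UTC
Rule 3/5 (PZM, +02:00): 2025-06-11 16:16 UTC ≤ query < 2025-09-10 02:35 UTC
7·60 + 57 + 120 = 597 min
597 = 0·1440 + 597; 597 = 9·60 + 57 → 09:57, same day
→ 2025-08-02 09:57 PZM

2025-08-02 09:57 PZM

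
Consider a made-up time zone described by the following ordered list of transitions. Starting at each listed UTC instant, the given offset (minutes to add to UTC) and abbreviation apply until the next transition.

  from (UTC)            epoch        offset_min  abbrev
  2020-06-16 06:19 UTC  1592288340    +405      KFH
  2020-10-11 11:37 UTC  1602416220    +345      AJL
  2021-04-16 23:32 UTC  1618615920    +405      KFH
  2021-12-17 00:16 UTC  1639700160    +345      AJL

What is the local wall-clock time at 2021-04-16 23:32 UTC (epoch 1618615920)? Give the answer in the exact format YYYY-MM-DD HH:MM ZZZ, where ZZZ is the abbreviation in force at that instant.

2021-04-17 06:17 KFH

Query: 2021-04-16 23:32 UTC
Rule 3/4 (KFH, +06:45): 2021-04-16 23:32 UTC ≤ query < 2021-12-17 00:16 UTC
23·60 + 32 + 405 = 1817 min
1817 = 1·1440 + 377; 377 = 6·60 + 17 → 06:17, 2021-04-16 + 1 day = 2021-04-17
→ 2021-04-17 06:17 KFH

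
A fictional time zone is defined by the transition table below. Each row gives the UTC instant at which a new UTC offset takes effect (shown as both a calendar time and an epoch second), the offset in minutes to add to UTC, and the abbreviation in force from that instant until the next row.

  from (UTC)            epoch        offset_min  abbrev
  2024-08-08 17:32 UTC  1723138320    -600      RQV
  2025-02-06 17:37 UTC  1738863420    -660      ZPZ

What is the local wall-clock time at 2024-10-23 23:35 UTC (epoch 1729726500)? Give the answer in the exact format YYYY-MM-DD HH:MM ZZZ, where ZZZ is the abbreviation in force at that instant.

2024-10-23 13:35 RQV

Query: 2024-10-23 23:35 UTC
Rule 1/2 (RQV, -10:00): 2024-08-08 17:32 UTC ≤ query < 2025-02-06 17:37 UTC
23·60 + 35 - 600 = 815 min
815 = 0·1440 + 815; 815 = 13·60 + 35 → 13:35, same day
→ 2024-10-23 13:35 RQV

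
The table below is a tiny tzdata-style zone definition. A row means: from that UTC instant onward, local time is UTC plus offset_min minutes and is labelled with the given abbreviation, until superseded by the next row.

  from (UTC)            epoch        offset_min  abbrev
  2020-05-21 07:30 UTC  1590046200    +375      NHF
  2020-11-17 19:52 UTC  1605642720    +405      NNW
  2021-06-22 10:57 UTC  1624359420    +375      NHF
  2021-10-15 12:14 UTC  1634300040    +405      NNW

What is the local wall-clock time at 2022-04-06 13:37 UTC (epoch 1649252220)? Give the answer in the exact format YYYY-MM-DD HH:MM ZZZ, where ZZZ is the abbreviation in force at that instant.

2022-04-06 20:22 NNW

Query: 2022-04-06 13:37 UTC
Rule 4/4 (NNW, +06:45): 2021-10-15 12:14 UTC ≤ query < +∞
13·60 + 37 + 405 = 1222 min
1222 = 0·1440 + 1222; 1222 = 20·60 + 22 → 20:22, same day
→ 2022-04-06 20:22 NNW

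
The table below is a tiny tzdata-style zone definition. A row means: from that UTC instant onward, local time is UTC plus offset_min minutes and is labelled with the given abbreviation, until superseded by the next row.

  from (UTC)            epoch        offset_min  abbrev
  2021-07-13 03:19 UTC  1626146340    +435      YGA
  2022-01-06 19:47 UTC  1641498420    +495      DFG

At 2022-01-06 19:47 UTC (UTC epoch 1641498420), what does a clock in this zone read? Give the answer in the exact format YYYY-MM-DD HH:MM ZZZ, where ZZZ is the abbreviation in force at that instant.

Query: 2022-01-06 19:47 UTC
Rule 2/2 (DFG, +08:15): 2022-01-06 19:47 UTC ≤ query < +∞
19·60 + 47 + 495 = 1682 min
1682 = 1·1440 + 242; 242 = 4·60 + 2 → 04:02, 2022-01-06 + 1 day = 2022-01-07
→ 2022-01-07 04:02 DFG

2022-01-07 04:02 DFG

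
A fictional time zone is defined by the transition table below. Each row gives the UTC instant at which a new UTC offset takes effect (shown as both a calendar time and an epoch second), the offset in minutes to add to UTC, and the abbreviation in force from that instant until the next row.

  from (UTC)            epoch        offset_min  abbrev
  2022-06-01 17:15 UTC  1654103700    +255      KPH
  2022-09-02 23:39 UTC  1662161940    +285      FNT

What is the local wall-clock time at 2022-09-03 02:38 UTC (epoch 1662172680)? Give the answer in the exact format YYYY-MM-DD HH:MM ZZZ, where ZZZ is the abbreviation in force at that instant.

Query: 2022-09-03 02:38 UTC
Rule 2/2 (FNT, +04:45): 2022-09-02 23:39 UTC ≤ query < +∞
2·60 + 38 + 285 = 443 min
443 = 0·1440 + 443; 443 = 7·60 + 23 → 07:23, same day
→ 2022-09-03 07:23 FNT

2022-09-03 07:23 FNT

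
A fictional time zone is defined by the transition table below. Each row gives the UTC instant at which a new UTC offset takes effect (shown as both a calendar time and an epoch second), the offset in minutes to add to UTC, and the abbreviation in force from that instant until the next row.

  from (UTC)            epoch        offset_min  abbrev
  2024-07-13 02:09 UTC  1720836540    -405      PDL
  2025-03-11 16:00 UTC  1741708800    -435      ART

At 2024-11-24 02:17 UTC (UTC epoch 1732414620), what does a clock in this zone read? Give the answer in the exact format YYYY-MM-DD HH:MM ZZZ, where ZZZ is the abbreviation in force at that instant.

Query: 2024-11-24 02:17 UTC
Rule 1/2 (PDL, -06:45): 2024-07-13 02:09 UTC ≤ query < 2025-03-11 16:00 UTC
2·60 + 17 - 405 = -268 min
-268 = -1·1440 + 1172; 1172 = 19·60 + 32 → 19:32, 2024-11-24 - 1 day = 2024-11-23
→ 2024-11-23 19:32 PDL

2024-11-23 19:32 PDL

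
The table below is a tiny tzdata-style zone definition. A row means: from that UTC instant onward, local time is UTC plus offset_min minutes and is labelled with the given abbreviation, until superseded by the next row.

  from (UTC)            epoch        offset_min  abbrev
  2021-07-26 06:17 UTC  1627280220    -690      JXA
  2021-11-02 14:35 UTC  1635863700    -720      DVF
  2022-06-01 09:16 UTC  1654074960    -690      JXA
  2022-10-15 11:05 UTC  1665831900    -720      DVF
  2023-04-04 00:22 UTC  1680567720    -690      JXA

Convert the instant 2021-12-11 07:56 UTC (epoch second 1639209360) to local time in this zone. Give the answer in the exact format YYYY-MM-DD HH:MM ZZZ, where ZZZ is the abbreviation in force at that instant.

Query: 2021-12-11 07:56 UTC
Rule 2/5 (DVF, -12:00): 2021-11-02 14:35 UTC ≤ query < 2022-06-01 09:16 UTC
7·60 + 56 - 720 = -244 min
-244 = -1·1440 + 1196; 1196 = 19·60 + 56 → 19:56, 2021-12-11 - 1 day = 2021-12-10
→ 2021-12-10 19:56 DVF

2021-12-10 19:56 DVF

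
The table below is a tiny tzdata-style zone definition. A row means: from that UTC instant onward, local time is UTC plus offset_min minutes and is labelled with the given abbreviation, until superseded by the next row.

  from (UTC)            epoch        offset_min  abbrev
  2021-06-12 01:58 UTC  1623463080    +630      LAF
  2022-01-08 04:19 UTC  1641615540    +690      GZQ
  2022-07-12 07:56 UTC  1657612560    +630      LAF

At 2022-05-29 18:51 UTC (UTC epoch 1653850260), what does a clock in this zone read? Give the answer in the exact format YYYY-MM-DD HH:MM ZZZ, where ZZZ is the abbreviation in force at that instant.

2022-05-30 06:21 GZQ

Query: 2022-05-29 18:51 UTC
Rule 2/3 (GZQ, +11:30): 2022-01-08 04:19 UTC ≤ query < 2022-07-12 07:56 UTC
18·60 + 51 + 690 = 1821 min
1821 = 1·1440 + 381; 381 = 6·60 + 21 → 06:21, 2022-05-29 + 1 day = 2022-05-30
→ 2022-05-30 06:21 GZQ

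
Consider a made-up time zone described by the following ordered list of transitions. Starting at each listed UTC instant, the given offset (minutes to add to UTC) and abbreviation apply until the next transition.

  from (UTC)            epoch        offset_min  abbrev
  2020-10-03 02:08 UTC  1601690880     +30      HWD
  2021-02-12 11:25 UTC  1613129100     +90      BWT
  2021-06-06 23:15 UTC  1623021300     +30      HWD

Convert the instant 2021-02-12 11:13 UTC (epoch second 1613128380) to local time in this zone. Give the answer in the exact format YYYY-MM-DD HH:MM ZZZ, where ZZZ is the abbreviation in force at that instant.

2021-02-12 11:43 HWD

Query: 2021-02-12 11:13 UTC
Rule 1/3 (HWD, +00:30): 2020-10-03 02:08 UTC ≤ query < 2021-02-12 11:25 UTC
11·60 + 13 + 30 = 703 min
703 = 0·1440 + 703; 703 = 11·60 + 43 → 11:43, same day
→ 2021-02-12 11:43 HWD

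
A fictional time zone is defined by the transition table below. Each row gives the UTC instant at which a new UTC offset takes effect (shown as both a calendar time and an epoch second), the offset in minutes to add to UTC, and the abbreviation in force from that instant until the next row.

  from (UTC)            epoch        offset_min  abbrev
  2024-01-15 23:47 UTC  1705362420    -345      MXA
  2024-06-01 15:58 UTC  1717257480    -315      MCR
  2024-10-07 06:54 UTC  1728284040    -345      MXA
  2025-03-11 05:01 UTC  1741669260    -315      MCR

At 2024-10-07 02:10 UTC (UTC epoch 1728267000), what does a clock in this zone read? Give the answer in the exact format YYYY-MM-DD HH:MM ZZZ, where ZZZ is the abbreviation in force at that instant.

Query: 2024-10-07 02:10 UTC
Rule 2/4 (MCR, -05:15): 2024-06-01 15:58 UTC ≤ query < 2024-10-07 06:54 UTC
2·60 + 10 - 315 = -185 min
-185 = -1·1440 + 1255; 1255 = 20·60 + 55 → 20:55, 2024-10-07 - 1 day = 2024-10-06
→ 2024-10-06 20:55 MCR

2024-10-06 20:55 MCR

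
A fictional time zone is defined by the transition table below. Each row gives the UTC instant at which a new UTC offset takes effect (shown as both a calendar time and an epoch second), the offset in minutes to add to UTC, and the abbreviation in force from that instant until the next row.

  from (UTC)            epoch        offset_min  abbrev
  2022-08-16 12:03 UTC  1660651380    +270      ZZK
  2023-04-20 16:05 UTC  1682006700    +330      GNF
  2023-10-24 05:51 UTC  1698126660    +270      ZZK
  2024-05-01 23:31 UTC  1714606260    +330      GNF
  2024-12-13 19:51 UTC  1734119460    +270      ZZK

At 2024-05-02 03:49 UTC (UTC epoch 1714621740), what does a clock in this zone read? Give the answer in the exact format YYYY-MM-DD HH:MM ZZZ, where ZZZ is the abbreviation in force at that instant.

2024-05-02 09:19 GNF

Query: 2024-05-02 03:49 UTC
Rule 4/5 (GNF, +05:30): 2024-05-01 23:31 UTC ≤ query < 2024-12-13 19:51 UTC
3·60 + 49 + 330 = 559 min
559 = 0·1440 + 559; 559 = 9·60 + 19 → 09:19, same day
→ 2024-05-02 09:19 GNF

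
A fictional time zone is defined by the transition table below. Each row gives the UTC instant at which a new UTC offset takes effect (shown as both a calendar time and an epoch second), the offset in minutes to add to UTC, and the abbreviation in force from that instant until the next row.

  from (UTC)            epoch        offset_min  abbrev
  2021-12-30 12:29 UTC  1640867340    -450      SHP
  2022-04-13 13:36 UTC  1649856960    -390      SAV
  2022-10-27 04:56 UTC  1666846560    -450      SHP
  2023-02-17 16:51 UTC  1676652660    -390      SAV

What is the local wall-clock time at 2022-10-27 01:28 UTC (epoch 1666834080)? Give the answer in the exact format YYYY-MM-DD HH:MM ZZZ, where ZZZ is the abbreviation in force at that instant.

Query: 2022-10-27 01:28 UTC
Rule 2/4 (SAV, -06:30): 2022-04-13 13:36 UTC ≤ query < 2022-10-27 04:56 UTC
1·60 + 28 - 390 = -302 min
-302 = -1·1440 + 1138; 1138 = 18·60 + 58 → 18:58, 2022-10-27 - 1 day = 2022-10-26
→ 2022-10-26 18:58 SAV

2022-10-26 18:58 SAV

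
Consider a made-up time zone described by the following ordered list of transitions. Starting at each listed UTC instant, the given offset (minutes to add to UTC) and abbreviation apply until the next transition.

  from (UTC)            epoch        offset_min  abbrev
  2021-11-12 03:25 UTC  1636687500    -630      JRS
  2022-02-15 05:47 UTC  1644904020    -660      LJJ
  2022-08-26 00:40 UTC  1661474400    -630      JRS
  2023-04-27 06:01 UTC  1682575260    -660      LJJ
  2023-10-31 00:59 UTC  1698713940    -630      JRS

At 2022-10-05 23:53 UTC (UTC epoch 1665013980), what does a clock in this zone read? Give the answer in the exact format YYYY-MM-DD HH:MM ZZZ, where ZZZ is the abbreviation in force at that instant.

2022-10-05 13:23 JRS

Query: 2022-10-05 23:53 UTC
Rule 3/5 (JRS, -10:30): 2022-08-26 00:40 UTC ≤ query < 2023-04-27 06:01 UTC
23·60 + 53 - 630 = 803 min
803 = 0·1440 + 803; 803 = 13·60 + 23 → 13:23, same day
→ 2022-10-05 13:23 JRS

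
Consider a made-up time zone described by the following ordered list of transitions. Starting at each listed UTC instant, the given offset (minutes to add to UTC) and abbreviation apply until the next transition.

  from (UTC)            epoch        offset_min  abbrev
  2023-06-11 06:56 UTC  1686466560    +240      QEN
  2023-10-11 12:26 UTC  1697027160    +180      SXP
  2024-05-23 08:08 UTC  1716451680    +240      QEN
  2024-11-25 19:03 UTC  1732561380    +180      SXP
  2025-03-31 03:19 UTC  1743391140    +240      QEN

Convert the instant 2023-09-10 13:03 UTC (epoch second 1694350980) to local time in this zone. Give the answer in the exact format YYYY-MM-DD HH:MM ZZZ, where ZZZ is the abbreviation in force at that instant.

Query: 2023-09-10 13:03 UTC
Rule 1/5 (QEN, +04:00): 2023-06-11 06:56 UTC ≤ query < 2023-10-11 12:26 UTC
13·60 + 3 + 240 = 1023 min
1023 = 0·1440 + 1023; 1023 = 17·60 + 3 → 17:03, same day
→ 2023-09-10 17:03 QEN

2023-09-10 17:03 QEN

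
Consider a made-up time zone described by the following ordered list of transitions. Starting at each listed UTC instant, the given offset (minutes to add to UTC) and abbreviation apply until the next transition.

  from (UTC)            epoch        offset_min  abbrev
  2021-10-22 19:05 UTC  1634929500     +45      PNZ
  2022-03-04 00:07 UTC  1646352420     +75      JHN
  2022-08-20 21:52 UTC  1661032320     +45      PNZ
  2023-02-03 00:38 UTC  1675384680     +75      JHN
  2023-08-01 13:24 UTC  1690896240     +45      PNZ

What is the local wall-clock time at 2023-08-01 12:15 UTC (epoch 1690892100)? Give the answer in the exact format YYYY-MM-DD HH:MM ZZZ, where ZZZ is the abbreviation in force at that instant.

Query: 2023-08-01 12:15 UTC
Rule 4/5 (JHN, +01:15): 2023-02-03 00:38 UTC ≤ query < 2023-08-01 13:24 UTC
12·60 + 15 + 75 = 810 min
810 = 0·1440 + 810; 810 = 13·60 + 30 → 13:30, same day
→ 2023-08-01 13:30 JHN

2023-08-01 13:30 JHN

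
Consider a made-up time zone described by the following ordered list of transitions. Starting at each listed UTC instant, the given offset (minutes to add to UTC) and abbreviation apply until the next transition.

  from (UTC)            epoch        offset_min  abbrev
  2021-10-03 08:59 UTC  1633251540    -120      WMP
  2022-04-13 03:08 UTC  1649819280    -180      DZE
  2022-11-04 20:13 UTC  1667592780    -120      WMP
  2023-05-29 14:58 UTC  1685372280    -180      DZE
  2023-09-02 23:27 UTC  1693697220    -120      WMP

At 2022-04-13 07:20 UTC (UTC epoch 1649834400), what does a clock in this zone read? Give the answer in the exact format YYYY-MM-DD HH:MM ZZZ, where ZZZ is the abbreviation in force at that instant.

2022-04-13 04:20 DZE

Query: 2022-04-13 07:20 UTC
Rule 2/5 (DZE, -03:00): 2022-04-13 03:08 UTC ≤ query < 2022-11-04 20:13 UTC
7·60 + 20 - 180 = 260 min
260 = 0·1440 + 260; 260 = 4·60 + 20 → 04:20, same day
→ 2022-04-13 04:20 DZE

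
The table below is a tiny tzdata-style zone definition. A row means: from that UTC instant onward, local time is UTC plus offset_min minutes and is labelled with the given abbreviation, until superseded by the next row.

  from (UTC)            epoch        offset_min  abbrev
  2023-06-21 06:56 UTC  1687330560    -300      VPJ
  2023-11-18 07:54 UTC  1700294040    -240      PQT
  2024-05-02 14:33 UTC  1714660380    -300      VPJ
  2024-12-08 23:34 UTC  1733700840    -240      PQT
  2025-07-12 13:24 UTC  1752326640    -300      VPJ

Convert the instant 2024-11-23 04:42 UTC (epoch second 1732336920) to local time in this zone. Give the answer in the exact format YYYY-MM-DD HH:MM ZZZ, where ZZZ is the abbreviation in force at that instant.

Query: 2024-11-23 04:42 UTC
Rule 3/5 (VPJ, -05:00): 2024-05-02 14:33 UTC ≤ query < 2024-12-08 23:34 UTC
4·60 + 42 - 300 = -18 min
-18 = -1·1440 + 1422; 1422 = 23·60 + 42 → 23:42, 2024-11-23 - 1 day = 2024-11-22
→ 2024-11-22 23:42 VPJ

2024-11-22 23:42 VPJ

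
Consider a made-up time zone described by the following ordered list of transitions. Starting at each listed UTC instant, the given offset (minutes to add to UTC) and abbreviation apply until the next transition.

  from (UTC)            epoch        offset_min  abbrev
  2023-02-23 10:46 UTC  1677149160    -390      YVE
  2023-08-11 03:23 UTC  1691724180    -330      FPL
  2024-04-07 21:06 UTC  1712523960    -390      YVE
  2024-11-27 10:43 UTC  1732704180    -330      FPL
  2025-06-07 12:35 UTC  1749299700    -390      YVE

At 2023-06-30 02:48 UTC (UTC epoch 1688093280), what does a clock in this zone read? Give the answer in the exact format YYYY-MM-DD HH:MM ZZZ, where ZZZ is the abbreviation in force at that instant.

2023-06-29 20:18 YVE

Query: 2023-06-30 02:48 UTC
Rule 1/5 (YVE, -06:30): 2023-02-23 10:46 UTC ≤ query < 2023-08-11 03:23 UTC
2·60 + 48 - 390 = -222 min
-222 = -1·1440 + 1218; 1218 = 20·60 + 18 → 20:18, 2023-06-30 - 1 day = 2023-06-29
→ 2023-06-29 20:18 YVE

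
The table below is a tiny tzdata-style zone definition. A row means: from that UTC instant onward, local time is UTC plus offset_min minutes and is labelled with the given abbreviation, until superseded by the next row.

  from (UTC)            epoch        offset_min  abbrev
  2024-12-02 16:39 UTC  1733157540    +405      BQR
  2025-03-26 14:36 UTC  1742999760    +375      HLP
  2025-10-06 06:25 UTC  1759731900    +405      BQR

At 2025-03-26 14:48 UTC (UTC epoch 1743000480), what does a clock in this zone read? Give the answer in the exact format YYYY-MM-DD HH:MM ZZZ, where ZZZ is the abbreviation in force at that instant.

2025-03-26 21:03 HLP

Query: 2025-03-26 14:48 UTC
Rule 2/3 (HLP, +06:15): 2025-03-26 14:36 UTC ≤ query < 2025-10-06 06:25 UTC
14·60 + 48 + 375 = 1263 min
1263 = 0·1440 + 1263; 1263 = 21·60 + 3 → 21:03, same day
→ 2025-03-26 21:03 HLP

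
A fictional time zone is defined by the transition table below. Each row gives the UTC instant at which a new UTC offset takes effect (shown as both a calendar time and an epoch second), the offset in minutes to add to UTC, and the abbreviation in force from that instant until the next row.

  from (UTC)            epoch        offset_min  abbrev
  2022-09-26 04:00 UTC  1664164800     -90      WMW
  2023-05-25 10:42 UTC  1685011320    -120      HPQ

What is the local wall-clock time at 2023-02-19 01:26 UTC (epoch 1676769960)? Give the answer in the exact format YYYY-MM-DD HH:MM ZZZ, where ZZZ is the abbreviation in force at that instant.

Query: 2023-02-19 01:26 UTC
Rule 1/2 (WMW, -01:30): 2022-09-26 04:00 UTC ≤ query < 2023-05-25 10:42 UTC
1·60 + 26 - 90 = -4 min
-4 = -1·1440 + 1436; 1436 = 23·60 + 56 → 23:56, 2023-02-19 - 1 day = 2023-02-18
→ 2023-02-18 23:56 WMW

2023-02-18 23:56 WMW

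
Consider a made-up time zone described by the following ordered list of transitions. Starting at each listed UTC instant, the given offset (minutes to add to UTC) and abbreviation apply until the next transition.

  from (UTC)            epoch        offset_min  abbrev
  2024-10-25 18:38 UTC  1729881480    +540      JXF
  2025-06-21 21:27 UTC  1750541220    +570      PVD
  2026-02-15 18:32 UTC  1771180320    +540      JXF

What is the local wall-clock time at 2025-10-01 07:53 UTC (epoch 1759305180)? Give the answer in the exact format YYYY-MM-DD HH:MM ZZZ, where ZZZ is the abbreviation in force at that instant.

Query: 2025-10-01 07:53 UTC
Rule 2/3 (PVD, +09:30): 2025-06-21 21:27 UTC ≤ query < 2026-02-15 18:32 UTC
7·60 + 53 + 570 = 1043 min
1043 = 0·1440 + 1043; 1043 = 17·60 + 23 → 17:23, same day
→ 2025-10-01 17:23 PVD

2025-10-01 17:23 PVD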